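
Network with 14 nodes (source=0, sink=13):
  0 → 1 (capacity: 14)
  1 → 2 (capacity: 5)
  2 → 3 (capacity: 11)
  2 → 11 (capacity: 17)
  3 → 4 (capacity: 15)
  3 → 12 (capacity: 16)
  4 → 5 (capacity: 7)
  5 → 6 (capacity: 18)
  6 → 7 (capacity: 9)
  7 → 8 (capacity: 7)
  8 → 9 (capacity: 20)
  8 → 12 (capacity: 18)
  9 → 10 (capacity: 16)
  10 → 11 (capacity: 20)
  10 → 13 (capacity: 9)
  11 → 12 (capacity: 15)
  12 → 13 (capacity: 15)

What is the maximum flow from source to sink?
Maximum flow = 5

Max flow: 5

Flow assignment:
  0 → 1: 5/14
  1 → 2: 5/5
  2 → 3: 5/11
  3 → 12: 5/16
  12 → 13: 5/15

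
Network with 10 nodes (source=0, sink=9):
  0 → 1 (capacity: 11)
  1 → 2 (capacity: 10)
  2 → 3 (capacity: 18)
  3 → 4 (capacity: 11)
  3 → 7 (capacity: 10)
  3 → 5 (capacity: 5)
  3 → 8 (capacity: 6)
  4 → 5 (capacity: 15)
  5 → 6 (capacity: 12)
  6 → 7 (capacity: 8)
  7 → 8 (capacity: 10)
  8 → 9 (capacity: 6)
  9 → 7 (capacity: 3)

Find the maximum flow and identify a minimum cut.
Max flow = 6, Min cut edges: (8,9)

Maximum flow: 6
Minimum cut: (8,9)
Partition: S = [0, 1, 2, 3, 4, 5, 6, 7, 8], T = [9]

Max-flow min-cut theorem verified: both equal 6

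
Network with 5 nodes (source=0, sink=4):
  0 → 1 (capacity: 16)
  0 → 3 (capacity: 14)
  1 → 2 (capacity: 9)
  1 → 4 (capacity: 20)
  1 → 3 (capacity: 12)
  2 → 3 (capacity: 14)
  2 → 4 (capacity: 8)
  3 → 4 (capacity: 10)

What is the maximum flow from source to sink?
Maximum flow = 26

Max flow: 26

Flow assignment:
  0 → 1: 16/16
  0 → 3: 10/14
  1 → 4: 16/20
  3 → 4: 10/10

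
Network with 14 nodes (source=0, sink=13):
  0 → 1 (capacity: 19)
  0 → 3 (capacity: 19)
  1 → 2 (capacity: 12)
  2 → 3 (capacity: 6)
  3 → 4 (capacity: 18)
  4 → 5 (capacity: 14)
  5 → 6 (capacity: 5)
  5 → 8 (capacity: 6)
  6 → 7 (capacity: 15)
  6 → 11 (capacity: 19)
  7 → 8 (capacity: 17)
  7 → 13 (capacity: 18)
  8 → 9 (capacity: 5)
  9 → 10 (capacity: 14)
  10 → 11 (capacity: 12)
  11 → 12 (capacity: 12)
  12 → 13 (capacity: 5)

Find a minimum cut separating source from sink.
Min cut value = 10, edges: (5,6), (12,13)

Min cut value: 10
Partition: S = [0, 1, 2, 3, 4, 5, 8, 9, 10, 11, 12], T = [6, 7, 13]
Cut edges: (5,6), (12,13)

By max-flow min-cut theorem, max flow = min cut = 10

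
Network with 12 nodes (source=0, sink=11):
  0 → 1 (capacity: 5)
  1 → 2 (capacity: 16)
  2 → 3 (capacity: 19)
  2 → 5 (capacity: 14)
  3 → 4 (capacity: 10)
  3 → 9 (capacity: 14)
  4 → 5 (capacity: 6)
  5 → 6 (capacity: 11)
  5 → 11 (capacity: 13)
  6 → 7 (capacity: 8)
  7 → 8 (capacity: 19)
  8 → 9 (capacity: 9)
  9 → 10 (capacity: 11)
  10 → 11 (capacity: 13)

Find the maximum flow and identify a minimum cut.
Max flow = 5, Min cut edges: (0,1)

Maximum flow: 5
Minimum cut: (0,1)
Partition: S = [0], T = [1, 2, 3, 4, 5, 6, 7, 8, 9, 10, 11]

Max-flow min-cut theorem verified: both equal 5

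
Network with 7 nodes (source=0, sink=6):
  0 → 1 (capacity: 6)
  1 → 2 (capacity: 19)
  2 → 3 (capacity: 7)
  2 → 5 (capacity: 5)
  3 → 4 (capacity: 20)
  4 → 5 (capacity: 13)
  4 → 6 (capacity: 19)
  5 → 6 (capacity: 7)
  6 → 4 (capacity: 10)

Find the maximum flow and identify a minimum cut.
Max flow = 6, Min cut edges: (0,1)

Maximum flow: 6
Minimum cut: (0,1)
Partition: S = [0], T = [1, 2, 3, 4, 5, 6]

Max-flow min-cut theorem verified: both equal 6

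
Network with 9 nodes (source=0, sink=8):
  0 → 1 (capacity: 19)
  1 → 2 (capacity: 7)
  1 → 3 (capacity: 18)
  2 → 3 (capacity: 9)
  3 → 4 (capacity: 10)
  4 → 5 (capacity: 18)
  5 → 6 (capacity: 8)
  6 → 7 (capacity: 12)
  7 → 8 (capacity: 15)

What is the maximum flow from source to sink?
Maximum flow = 8

Max flow: 8

Flow assignment:
  0 → 1: 8/19
  1 → 3: 8/18
  3 → 4: 8/10
  4 → 5: 8/18
  5 → 6: 8/8
  6 → 7: 8/12
  7 → 8: 8/15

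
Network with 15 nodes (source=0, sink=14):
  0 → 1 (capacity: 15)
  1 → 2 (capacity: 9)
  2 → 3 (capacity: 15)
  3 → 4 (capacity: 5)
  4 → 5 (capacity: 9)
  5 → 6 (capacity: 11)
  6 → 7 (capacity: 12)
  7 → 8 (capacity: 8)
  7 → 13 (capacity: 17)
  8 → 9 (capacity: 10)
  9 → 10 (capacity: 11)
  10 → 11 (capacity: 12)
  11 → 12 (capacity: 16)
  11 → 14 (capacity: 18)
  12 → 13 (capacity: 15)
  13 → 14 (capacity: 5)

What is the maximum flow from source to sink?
Maximum flow = 5

Max flow: 5

Flow assignment:
  0 → 1: 5/15
  1 → 2: 5/9
  2 → 3: 5/15
  3 → 4: 5/5
  4 → 5: 5/9
  5 → 6: 5/11
  6 → 7: 5/12
  7 → 13: 5/17
  13 → 14: 5/5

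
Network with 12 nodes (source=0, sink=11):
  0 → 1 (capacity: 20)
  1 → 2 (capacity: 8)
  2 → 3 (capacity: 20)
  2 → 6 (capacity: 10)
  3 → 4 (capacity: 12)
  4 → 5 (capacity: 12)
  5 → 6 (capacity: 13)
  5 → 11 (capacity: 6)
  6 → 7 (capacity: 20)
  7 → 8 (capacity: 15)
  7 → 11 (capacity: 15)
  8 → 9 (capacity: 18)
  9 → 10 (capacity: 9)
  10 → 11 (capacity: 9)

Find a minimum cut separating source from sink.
Min cut value = 8, edges: (1,2)

Min cut value: 8
Partition: S = [0, 1], T = [2, 3, 4, 5, 6, 7, 8, 9, 10, 11]
Cut edges: (1,2)

By max-flow min-cut theorem, max flow = min cut = 8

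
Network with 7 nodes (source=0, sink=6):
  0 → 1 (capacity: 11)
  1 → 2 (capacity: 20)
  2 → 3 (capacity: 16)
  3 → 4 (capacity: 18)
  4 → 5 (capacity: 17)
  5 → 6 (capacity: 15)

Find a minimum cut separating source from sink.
Min cut value = 11, edges: (0,1)

Min cut value: 11
Partition: S = [0], T = [1, 2, 3, 4, 5, 6]
Cut edges: (0,1)

By max-flow min-cut theorem, max flow = min cut = 11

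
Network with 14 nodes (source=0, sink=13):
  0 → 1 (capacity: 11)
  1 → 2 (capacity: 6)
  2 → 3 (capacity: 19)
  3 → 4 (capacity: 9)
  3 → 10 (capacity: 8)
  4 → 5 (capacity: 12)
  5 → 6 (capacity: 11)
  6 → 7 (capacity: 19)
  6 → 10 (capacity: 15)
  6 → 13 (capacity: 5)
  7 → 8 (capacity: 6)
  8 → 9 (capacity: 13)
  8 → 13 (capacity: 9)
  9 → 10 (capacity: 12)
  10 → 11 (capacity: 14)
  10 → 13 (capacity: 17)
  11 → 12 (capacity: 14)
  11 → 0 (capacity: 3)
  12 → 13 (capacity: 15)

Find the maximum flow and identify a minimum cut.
Max flow = 6, Min cut edges: (1,2)

Maximum flow: 6
Minimum cut: (1,2)
Partition: S = [0, 1], T = [2, 3, 4, 5, 6, 7, 8, 9, 10, 11, 12, 13]

Max-flow min-cut theorem verified: both equal 6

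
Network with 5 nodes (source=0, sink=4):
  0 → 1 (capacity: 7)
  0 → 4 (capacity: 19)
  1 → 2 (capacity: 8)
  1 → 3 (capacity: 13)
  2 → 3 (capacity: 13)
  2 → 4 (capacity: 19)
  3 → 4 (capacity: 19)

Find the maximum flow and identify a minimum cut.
Max flow = 26, Min cut edges: (0,1), (0,4)

Maximum flow: 26
Minimum cut: (0,1), (0,4)
Partition: S = [0], T = [1, 2, 3, 4]

Max-flow min-cut theorem verified: both equal 26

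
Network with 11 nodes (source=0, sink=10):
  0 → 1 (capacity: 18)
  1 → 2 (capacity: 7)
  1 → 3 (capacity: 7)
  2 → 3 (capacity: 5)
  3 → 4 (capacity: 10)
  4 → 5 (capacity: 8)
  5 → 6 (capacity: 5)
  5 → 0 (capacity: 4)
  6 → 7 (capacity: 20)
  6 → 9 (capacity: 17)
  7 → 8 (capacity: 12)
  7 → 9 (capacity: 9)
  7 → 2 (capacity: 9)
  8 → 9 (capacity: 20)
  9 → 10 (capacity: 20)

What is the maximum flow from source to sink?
Maximum flow = 5

Max flow: 5

Flow assignment:
  0 → 1: 8/18
  1 → 2: 5/7
  1 → 3: 3/7
  2 → 3: 5/5
  3 → 4: 8/10
  4 → 5: 8/8
  5 → 6: 5/5
  5 → 0: 3/4
  6 → 9: 5/17
  9 → 10: 5/20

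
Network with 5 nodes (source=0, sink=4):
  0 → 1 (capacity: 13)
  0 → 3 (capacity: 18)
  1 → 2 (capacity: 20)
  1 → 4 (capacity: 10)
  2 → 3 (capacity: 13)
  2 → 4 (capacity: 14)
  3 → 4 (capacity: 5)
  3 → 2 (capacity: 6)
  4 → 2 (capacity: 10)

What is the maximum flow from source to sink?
Maximum flow = 24

Max flow: 24

Flow assignment:
  0 → 1: 13/13
  0 → 3: 11/18
  1 → 2: 3/20
  1 → 4: 10/10
  2 → 4: 9/14
  3 → 4: 5/5
  3 → 2: 6/6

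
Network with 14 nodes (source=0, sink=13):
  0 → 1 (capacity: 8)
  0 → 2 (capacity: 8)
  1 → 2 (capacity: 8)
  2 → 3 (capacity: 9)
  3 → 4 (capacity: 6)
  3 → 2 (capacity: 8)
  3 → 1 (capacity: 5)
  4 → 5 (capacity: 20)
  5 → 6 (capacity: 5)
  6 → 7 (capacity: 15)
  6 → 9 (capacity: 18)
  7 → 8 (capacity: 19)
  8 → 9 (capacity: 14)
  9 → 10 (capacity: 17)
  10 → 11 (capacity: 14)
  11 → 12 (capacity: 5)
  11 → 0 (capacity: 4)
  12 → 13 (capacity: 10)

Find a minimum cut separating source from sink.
Min cut value = 5, edges: (11,12)

Min cut value: 5
Partition: S = [0, 1, 2, 3, 4, 5, 6, 7, 8, 9, 10, 11], T = [12, 13]
Cut edges: (11,12)

By max-flow min-cut theorem, max flow = min cut = 5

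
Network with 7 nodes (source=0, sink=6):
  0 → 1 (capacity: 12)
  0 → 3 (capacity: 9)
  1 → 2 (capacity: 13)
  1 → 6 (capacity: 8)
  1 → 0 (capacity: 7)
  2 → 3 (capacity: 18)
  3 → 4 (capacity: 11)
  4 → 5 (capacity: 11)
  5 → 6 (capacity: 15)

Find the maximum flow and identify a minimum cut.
Max flow = 19, Min cut edges: (1,6), (4,5)

Maximum flow: 19
Minimum cut: (1,6), (4,5)
Partition: S = [0, 1, 2, 3, 4], T = [5, 6]

Max-flow min-cut theorem verified: both equal 19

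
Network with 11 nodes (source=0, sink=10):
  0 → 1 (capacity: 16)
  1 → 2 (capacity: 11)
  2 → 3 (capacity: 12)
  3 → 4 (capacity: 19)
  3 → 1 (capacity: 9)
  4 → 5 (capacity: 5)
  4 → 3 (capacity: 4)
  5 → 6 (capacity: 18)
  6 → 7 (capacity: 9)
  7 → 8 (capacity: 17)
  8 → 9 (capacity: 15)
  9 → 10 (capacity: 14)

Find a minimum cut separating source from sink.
Min cut value = 5, edges: (4,5)

Min cut value: 5
Partition: S = [0, 1, 2, 3, 4], T = [5, 6, 7, 8, 9, 10]
Cut edges: (4,5)

By max-flow min-cut theorem, max flow = min cut = 5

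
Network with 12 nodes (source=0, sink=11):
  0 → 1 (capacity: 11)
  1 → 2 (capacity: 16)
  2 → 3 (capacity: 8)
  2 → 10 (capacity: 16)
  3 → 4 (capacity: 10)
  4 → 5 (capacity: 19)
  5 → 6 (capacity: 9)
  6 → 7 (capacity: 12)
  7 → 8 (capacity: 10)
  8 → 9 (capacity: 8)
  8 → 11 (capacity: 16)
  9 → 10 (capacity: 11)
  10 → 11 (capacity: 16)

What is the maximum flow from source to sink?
Maximum flow = 11

Max flow: 11

Flow assignment:
  0 → 1: 11/11
  1 → 2: 11/16
  2 → 10: 11/16
  10 → 11: 11/16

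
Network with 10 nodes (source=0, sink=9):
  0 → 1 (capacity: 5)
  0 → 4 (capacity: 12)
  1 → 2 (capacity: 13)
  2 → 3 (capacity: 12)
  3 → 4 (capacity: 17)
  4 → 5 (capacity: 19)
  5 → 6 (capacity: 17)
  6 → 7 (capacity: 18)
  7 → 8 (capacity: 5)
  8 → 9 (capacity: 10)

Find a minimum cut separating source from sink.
Min cut value = 5, edges: (7,8)

Min cut value: 5
Partition: S = [0, 1, 2, 3, 4, 5, 6, 7], T = [8, 9]
Cut edges: (7,8)

By max-flow min-cut theorem, max flow = min cut = 5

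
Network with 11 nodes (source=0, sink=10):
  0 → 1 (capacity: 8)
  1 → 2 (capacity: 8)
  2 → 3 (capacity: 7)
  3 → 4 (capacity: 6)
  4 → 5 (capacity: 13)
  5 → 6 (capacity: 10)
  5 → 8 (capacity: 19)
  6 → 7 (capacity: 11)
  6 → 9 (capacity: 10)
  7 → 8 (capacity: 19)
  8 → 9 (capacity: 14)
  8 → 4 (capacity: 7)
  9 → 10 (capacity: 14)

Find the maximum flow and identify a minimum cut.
Max flow = 6, Min cut edges: (3,4)

Maximum flow: 6
Minimum cut: (3,4)
Partition: S = [0, 1, 2, 3], T = [4, 5, 6, 7, 8, 9, 10]

Max-flow min-cut theorem verified: both equal 6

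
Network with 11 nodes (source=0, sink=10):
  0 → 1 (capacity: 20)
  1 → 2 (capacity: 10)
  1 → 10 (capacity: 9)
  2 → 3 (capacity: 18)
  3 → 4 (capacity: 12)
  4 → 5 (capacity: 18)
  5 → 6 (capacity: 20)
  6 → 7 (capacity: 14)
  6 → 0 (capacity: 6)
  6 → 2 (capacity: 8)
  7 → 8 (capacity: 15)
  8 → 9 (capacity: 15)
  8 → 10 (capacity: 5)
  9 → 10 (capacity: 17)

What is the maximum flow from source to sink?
Maximum flow = 19

Max flow: 19

Flow assignment:
  0 → 1: 19/20
  1 → 2: 10/10
  1 → 10: 9/9
  2 → 3: 10/18
  3 → 4: 10/12
  4 → 5: 10/18
  5 → 6: 10/20
  6 → 7: 10/14
  7 → 8: 10/15
  8 → 9: 5/15
  8 → 10: 5/5
  9 → 10: 5/17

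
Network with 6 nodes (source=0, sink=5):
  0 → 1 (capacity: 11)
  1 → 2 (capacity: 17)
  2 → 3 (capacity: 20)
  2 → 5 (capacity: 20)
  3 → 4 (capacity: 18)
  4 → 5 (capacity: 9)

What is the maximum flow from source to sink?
Maximum flow = 11

Max flow: 11

Flow assignment:
  0 → 1: 11/11
  1 → 2: 11/17
  2 → 5: 11/20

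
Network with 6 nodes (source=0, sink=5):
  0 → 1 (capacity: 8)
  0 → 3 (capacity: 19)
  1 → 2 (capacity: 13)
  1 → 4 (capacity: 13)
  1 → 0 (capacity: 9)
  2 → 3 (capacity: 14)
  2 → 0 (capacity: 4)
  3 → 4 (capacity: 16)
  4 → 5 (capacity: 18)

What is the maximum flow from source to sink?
Maximum flow = 18

Max flow: 18

Flow assignment:
  0 → 1: 2/8
  0 → 3: 16/19
  1 → 4: 2/13
  3 → 4: 16/16
  4 → 5: 18/18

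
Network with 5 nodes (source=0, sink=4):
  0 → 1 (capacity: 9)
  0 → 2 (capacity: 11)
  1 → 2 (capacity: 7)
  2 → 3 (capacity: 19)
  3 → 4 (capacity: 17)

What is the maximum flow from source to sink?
Maximum flow = 17

Max flow: 17

Flow assignment:
  0 → 1: 7/9
  0 → 2: 10/11
  1 → 2: 7/7
  2 → 3: 17/19
  3 → 4: 17/17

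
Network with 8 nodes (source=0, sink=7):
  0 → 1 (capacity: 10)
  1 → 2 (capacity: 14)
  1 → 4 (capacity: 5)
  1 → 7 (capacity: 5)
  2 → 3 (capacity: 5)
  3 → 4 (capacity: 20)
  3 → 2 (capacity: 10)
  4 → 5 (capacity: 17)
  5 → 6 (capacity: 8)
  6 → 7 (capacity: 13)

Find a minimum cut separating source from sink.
Min cut value = 10, edges: (0,1)

Min cut value: 10
Partition: S = [0], T = [1, 2, 3, 4, 5, 6, 7]
Cut edges: (0,1)

By max-flow min-cut theorem, max flow = min cut = 10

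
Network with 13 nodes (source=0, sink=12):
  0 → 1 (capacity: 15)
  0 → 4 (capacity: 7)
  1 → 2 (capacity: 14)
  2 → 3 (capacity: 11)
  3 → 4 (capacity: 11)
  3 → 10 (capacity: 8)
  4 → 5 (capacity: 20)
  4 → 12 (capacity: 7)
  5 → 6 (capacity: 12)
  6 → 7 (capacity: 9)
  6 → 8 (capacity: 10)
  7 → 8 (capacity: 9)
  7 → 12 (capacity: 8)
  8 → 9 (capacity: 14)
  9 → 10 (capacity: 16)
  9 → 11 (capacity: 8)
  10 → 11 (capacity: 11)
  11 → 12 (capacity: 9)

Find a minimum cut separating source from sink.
Min cut value = 18, edges: (0,4), (2,3)

Min cut value: 18
Partition: S = [0, 1, 2], T = [3, 4, 5, 6, 7, 8, 9, 10, 11, 12]
Cut edges: (0,4), (2,3)

By max-flow min-cut theorem, max flow = min cut = 18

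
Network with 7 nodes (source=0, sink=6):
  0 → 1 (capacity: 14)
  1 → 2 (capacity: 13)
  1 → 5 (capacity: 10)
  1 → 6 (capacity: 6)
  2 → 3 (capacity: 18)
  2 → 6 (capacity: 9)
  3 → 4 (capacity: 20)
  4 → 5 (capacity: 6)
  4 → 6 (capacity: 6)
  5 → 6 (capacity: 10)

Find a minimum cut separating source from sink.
Min cut value = 14, edges: (0,1)

Min cut value: 14
Partition: S = [0], T = [1, 2, 3, 4, 5, 6]
Cut edges: (0,1)

By max-flow min-cut theorem, max flow = min cut = 14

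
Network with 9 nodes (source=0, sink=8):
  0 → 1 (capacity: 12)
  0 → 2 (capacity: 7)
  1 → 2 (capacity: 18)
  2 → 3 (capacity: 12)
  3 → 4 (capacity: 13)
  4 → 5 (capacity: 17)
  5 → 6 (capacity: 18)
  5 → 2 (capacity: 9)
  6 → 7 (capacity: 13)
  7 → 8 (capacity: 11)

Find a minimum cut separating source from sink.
Min cut value = 11, edges: (7,8)

Min cut value: 11
Partition: S = [0, 1, 2, 3, 4, 5, 6, 7], T = [8]
Cut edges: (7,8)

By max-flow min-cut theorem, max flow = min cut = 11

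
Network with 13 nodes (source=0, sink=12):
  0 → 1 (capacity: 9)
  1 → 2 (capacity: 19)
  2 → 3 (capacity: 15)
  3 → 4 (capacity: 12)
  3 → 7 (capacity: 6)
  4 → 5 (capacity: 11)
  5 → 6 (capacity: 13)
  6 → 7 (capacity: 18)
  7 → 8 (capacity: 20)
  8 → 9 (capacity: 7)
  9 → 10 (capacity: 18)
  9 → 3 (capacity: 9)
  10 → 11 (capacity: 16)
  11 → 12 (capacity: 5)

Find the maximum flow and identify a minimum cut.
Max flow = 5, Min cut edges: (11,12)

Maximum flow: 5
Minimum cut: (11,12)
Partition: S = [0, 1, 2, 3, 4, 5, 6, 7, 8, 9, 10, 11], T = [12]

Max-flow min-cut theorem verified: both equal 5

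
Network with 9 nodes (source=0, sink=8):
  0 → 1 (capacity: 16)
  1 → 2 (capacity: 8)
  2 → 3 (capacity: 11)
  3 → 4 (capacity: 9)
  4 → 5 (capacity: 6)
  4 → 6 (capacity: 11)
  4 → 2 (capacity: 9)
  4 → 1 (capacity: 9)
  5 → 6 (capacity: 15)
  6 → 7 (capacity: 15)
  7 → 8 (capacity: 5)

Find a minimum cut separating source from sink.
Min cut value = 5, edges: (7,8)

Min cut value: 5
Partition: S = [0, 1, 2, 3, 4, 5, 6, 7], T = [8]
Cut edges: (7,8)

By max-flow min-cut theorem, max flow = min cut = 5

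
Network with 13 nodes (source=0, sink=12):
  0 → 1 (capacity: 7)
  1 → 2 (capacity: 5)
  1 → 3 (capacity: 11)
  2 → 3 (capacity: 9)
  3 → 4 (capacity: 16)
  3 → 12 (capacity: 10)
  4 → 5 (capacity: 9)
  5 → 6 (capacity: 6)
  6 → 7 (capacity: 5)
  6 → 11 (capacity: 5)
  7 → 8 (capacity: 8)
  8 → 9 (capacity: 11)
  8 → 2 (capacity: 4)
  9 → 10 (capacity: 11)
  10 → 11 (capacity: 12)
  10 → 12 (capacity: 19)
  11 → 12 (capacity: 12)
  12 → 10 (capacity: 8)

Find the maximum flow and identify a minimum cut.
Max flow = 7, Min cut edges: (0,1)

Maximum flow: 7
Minimum cut: (0,1)
Partition: S = [0], T = [1, 2, 3, 4, 5, 6, 7, 8, 9, 10, 11, 12]

Max-flow min-cut theorem verified: both equal 7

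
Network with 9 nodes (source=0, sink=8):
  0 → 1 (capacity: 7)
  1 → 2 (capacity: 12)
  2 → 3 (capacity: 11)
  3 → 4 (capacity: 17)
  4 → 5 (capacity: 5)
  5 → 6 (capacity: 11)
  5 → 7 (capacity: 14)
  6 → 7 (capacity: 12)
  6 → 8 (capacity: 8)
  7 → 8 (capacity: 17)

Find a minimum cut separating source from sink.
Min cut value = 5, edges: (4,5)

Min cut value: 5
Partition: S = [0, 1, 2, 3, 4], T = [5, 6, 7, 8]
Cut edges: (4,5)

By max-flow min-cut theorem, max flow = min cut = 5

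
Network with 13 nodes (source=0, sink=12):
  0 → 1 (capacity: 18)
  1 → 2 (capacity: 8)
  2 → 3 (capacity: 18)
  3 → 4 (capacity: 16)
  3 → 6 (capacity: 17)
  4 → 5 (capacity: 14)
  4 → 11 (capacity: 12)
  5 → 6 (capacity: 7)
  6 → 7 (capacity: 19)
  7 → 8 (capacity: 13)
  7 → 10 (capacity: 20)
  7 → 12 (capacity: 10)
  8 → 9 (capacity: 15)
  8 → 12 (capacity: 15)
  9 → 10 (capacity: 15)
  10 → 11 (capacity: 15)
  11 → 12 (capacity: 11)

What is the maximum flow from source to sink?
Maximum flow = 8

Max flow: 8

Flow assignment:
  0 → 1: 8/18
  1 → 2: 8/8
  2 → 3: 8/18
  3 → 4: 8/16
  4 → 11: 8/12
  11 → 12: 8/11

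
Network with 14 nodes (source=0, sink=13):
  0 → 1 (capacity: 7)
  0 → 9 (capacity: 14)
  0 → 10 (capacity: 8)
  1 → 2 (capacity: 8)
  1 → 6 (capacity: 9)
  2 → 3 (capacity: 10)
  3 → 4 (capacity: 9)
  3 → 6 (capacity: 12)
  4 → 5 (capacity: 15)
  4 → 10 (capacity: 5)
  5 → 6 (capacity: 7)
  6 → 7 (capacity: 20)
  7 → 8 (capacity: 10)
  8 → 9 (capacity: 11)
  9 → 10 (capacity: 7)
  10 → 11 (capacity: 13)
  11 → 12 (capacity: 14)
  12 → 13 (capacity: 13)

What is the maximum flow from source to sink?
Maximum flow = 13

Max flow: 13

Flow assignment:
  0 → 1: 5/7
  0 → 9: 7/14
  0 → 10: 1/8
  1 → 2: 5/8
  2 → 3: 5/10
  3 → 4: 5/9
  4 → 10: 5/5
  9 → 10: 7/7
  10 → 11: 13/13
  11 → 12: 13/14
  12 → 13: 13/13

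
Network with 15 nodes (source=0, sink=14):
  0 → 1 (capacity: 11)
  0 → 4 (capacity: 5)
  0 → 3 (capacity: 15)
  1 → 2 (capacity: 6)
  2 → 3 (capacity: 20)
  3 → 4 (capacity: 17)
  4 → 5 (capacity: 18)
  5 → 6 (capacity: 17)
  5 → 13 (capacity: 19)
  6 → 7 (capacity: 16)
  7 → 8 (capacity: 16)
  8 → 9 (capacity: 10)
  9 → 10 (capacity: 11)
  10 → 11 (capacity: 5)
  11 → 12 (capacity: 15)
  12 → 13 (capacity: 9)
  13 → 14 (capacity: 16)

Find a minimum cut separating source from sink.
Min cut value = 16, edges: (13,14)

Min cut value: 16
Partition: S = [0, 1, 2, 3, 4, 5, 6, 7, 8, 9, 10, 11, 12, 13], T = [14]
Cut edges: (13,14)

By max-flow min-cut theorem, max flow = min cut = 16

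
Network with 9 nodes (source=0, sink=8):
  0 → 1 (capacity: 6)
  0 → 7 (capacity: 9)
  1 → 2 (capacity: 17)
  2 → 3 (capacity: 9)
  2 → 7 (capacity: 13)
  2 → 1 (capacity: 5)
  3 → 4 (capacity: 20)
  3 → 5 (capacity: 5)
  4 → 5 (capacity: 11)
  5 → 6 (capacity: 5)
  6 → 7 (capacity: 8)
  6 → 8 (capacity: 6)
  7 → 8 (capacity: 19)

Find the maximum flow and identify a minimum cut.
Max flow = 15, Min cut edges: (0,1), (0,7)

Maximum flow: 15
Minimum cut: (0,1), (0,7)
Partition: S = [0], T = [1, 2, 3, 4, 5, 6, 7, 8]

Max-flow min-cut theorem verified: both equal 15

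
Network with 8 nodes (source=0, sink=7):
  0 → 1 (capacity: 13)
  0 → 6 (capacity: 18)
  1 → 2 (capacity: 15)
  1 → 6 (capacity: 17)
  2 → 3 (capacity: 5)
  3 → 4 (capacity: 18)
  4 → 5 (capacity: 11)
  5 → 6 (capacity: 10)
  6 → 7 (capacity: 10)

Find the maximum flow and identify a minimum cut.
Max flow = 10, Min cut edges: (6,7)

Maximum flow: 10
Minimum cut: (6,7)
Partition: S = [0, 1, 2, 3, 4, 5, 6], T = [7]

Max-flow min-cut theorem verified: both equal 10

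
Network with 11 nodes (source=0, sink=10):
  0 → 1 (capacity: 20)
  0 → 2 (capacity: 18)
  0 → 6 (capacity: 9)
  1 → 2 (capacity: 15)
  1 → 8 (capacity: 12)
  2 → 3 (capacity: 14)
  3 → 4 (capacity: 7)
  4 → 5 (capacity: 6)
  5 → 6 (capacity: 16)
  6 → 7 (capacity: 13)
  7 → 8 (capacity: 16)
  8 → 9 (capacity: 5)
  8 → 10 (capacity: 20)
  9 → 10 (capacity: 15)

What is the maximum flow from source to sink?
Maximum flow = 25

Max flow: 25

Flow assignment:
  0 → 1: 12/20
  0 → 2: 6/18
  0 → 6: 7/9
  1 → 8: 12/12
  2 → 3: 6/14
  3 → 4: 6/7
  4 → 5: 6/6
  5 → 6: 6/16
  6 → 7: 13/13
  7 → 8: 13/16
  8 → 9: 5/5
  8 → 10: 20/20
  9 → 10: 5/15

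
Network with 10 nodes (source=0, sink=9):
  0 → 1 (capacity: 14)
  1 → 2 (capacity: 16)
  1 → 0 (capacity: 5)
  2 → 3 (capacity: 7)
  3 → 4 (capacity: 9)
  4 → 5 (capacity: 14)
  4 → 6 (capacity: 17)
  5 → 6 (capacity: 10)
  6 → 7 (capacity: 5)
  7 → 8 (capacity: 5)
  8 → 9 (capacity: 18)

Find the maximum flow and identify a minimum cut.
Max flow = 5, Min cut edges: (7,8)

Maximum flow: 5
Minimum cut: (7,8)
Partition: S = [0, 1, 2, 3, 4, 5, 6, 7], T = [8, 9]

Max-flow min-cut theorem verified: both equal 5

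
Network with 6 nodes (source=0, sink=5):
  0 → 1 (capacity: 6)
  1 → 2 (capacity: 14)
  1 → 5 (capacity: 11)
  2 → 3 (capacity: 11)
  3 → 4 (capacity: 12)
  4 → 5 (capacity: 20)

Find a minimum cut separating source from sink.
Min cut value = 6, edges: (0,1)

Min cut value: 6
Partition: S = [0], T = [1, 2, 3, 4, 5]
Cut edges: (0,1)

By max-flow min-cut theorem, max flow = min cut = 6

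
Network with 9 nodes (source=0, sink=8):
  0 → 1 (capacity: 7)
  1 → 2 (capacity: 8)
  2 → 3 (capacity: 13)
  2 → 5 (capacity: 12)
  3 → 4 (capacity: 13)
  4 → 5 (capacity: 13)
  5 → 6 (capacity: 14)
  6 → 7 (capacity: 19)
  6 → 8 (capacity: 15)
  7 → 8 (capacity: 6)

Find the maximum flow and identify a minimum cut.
Max flow = 7, Min cut edges: (0,1)

Maximum flow: 7
Minimum cut: (0,1)
Partition: S = [0], T = [1, 2, 3, 4, 5, 6, 7, 8]

Max-flow min-cut theorem verified: both equal 7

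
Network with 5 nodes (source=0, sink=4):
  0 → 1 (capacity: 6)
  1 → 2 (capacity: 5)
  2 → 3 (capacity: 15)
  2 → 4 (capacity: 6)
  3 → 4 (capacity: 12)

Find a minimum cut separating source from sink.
Min cut value = 5, edges: (1,2)

Min cut value: 5
Partition: S = [0, 1], T = [2, 3, 4]
Cut edges: (1,2)

By max-flow min-cut theorem, max flow = min cut = 5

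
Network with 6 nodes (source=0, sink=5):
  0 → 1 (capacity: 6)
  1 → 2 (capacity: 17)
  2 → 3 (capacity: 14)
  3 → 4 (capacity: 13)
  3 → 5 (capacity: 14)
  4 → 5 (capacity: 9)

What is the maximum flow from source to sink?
Maximum flow = 6

Max flow: 6

Flow assignment:
  0 → 1: 6/6
  1 → 2: 6/17
  2 → 3: 6/14
  3 → 5: 6/14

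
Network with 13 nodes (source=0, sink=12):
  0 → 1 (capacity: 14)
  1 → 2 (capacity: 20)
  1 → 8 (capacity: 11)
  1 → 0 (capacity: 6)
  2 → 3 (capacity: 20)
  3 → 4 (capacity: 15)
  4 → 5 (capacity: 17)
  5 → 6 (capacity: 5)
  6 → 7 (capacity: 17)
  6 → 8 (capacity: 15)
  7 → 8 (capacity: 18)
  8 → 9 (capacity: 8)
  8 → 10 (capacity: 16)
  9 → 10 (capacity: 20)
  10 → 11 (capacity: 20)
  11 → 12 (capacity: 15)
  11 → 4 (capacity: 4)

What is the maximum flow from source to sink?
Maximum flow = 14

Max flow: 14

Flow assignment:
  0 → 1: 14/14
  1 → 2: 3/20
  1 → 8: 11/11
  2 → 3: 3/20
  3 → 4: 3/15
  4 → 5: 3/17
  5 → 6: 3/5
  6 → 8: 3/15
  8 → 10: 14/16
  10 → 11: 14/20
  11 → 12: 14/15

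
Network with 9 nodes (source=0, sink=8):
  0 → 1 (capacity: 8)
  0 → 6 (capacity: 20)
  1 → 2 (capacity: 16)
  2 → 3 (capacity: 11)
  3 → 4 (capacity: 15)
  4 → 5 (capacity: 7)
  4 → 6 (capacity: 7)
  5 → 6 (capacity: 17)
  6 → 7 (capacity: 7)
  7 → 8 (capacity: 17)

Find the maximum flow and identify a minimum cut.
Max flow = 7, Min cut edges: (6,7)

Maximum flow: 7
Minimum cut: (6,7)
Partition: S = [0, 1, 2, 3, 4, 5, 6], T = [7, 8]

Max-flow min-cut theorem verified: both equal 7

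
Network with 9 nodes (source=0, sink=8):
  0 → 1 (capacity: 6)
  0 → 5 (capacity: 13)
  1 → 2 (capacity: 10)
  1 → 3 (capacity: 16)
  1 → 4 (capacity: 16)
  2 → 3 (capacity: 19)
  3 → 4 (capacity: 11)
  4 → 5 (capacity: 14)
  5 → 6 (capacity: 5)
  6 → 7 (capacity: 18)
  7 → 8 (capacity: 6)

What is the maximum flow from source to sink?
Maximum flow = 5

Max flow: 5

Flow assignment:
  0 → 1: 5/6
  1 → 4: 5/16
  4 → 5: 5/14
  5 → 6: 5/5
  6 → 7: 5/18
  7 → 8: 5/6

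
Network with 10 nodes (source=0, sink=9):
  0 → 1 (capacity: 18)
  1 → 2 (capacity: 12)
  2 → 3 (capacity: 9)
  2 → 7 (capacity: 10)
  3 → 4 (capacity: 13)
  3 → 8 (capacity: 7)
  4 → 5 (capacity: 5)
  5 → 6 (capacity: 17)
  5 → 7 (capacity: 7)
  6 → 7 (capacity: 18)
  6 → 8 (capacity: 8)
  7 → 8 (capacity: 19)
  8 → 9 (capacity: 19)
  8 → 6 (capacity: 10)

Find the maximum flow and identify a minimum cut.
Max flow = 12, Min cut edges: (1,2)

Maximum flow: 12
Minimum cut: (1,2)
Partition: S = [0, 1], T = [2, 3, 4, 5, 6, 7, 8, 9]

Max-flow min-cut theorem verified: both equal 12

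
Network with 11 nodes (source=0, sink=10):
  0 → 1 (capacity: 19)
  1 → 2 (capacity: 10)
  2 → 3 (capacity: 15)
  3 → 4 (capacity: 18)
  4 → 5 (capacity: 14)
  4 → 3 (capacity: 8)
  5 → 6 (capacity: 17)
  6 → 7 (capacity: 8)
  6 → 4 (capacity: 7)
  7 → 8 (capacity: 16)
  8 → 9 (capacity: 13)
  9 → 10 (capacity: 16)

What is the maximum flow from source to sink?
Maximum flow = 8

Max flow: 8

Flow assignment:
  0 → 1: 8/19
  1 → 2: 8/10
  2 → 3: 8/15
  3 → 4: 8/18
  4 → 5: 8/14
  5 → 6: 8/17
  6 → 7: 8/8
  7 → 8: 8/16
  8 → 9: 8/13
  9 → 10: 8/16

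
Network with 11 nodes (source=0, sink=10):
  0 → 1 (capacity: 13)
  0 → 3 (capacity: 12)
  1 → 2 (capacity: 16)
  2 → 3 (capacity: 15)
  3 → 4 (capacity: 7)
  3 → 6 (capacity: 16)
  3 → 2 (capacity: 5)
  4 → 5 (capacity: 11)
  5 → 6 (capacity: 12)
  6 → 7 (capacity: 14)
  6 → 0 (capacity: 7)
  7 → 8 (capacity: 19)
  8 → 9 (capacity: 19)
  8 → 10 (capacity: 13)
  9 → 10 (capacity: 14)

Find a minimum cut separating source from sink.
Min cut value = 14, edges: (6,7)

Min cut value: 14
Partition: S = [0, 1, 2, 3, 4, 5, 6], T = [7, 8, 9, 10]
Cut edges: (6,7)

By max-flow min-cut theorem, max flow = min cut = 14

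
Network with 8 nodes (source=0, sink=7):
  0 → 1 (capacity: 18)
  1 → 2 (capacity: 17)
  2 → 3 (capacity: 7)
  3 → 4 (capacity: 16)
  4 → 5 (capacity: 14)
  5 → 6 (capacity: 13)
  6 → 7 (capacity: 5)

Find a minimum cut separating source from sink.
Min cut value = 5, edges: (6,7)

Min cut value: 5
Partition: S = [0, 1, 2, 3, 4, 5, 6], T = [7]
Cut edges: (6,7)

By max-flow min-cut theorem, max flow = min cut = 5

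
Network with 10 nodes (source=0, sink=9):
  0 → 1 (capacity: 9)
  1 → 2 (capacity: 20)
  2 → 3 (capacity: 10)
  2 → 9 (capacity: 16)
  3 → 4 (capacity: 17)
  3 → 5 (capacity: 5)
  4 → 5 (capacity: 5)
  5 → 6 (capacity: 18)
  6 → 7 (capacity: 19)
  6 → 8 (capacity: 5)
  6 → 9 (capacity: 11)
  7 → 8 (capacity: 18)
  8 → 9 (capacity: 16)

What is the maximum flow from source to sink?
Maximum flow = 9

Max flow: 9

Flow assignment:
  0 → 1: 9/9
  1 → 2: 9/20
  2 → 9: 9/16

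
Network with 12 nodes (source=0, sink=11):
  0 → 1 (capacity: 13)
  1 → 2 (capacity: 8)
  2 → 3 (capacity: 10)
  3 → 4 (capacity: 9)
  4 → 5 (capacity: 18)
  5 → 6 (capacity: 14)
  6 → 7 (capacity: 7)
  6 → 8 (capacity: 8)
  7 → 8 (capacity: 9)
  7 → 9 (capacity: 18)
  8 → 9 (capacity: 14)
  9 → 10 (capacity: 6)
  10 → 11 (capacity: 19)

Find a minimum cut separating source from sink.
Min cut value = 6, edges: (9,10)

Min cut value: 6
Partition: S = [0, 1, 2, 3, 4, 5, 6, 7, 8, 9], T = [10, 11]
Cut edges: (9,10)

By max-flow min-cut theorem, max flow = min cut = 6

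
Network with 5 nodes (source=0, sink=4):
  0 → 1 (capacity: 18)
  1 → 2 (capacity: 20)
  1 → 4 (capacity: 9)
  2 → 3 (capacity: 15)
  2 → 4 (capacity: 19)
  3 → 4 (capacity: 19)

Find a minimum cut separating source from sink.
Min cut value = 18, edges: (0,1)

Min cut value: 18
Partition: S = [0], T = [1, 2, 3, 4]
Cut edges: (0,1)

By max-flow min-cut theorem, max flow = min cut = 18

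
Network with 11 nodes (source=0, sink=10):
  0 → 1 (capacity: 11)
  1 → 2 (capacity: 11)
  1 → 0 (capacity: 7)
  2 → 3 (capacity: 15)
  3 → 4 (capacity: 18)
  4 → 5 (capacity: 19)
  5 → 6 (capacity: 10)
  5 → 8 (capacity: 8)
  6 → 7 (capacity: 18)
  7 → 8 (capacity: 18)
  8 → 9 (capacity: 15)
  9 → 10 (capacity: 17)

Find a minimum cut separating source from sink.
Min cut value = 11, edges: (1,2)

Min cut value: 11
Partition: S = [0, 1], T = [2, 3, 4, 5, 6, 7, 8, 9, 10]
Cut edges: (1,2)

By max-flow min-cut theorem, max flow = min cut = 11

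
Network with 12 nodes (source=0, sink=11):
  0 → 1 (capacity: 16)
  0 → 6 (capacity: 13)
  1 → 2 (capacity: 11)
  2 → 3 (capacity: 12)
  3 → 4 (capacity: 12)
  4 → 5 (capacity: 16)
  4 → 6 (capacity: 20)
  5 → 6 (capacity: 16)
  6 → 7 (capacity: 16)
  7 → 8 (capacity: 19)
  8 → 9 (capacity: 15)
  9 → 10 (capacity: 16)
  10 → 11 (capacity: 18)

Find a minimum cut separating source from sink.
Min cut value = 15, edges: (8,9)

Min cut value: 15
Partition: S = [0, 1, 2, 3, 4, 5, 6, 7, 8], T = [9, 10, 11]
Cut edges: (8,9)

By max-flow min-cut theorem, max flow = min cut = 15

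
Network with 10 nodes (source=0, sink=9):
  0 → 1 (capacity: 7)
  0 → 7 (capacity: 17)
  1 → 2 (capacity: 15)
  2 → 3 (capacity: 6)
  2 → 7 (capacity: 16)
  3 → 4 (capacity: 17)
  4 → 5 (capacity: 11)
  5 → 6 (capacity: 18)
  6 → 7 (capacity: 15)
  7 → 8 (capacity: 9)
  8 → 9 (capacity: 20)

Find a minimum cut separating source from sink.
Min cut value = 9, edges: (7,8)

Min cut value: 9
Partition: S = [0, 1, 2, 3, 4, 5, 6, 7], T = [8, 9]
Cut edges: (7,8)

By max-flow min-cut theorem, max flow = min cut = 9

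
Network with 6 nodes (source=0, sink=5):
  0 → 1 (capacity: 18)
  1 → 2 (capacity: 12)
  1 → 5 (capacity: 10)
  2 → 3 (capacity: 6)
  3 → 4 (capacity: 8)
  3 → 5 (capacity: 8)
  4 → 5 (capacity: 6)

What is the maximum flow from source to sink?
Maximum flow = 16

Max flow: 16

Flow assignment:
  0 → 1: 16/18
  1 → 2: 6/12
  1 → 5: 10/10
  2 → 3: 6/6
  3 → 5: 6/8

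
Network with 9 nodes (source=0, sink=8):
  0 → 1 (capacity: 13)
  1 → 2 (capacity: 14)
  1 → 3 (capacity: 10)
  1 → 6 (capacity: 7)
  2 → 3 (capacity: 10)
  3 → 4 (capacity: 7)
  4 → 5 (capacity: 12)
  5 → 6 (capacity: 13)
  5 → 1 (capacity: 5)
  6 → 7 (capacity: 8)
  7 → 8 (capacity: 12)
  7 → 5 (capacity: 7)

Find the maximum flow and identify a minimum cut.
Max flow = 8, Min cut edges: (6,7)

Maximum flow: 8
Minimum cut: (6,7)
Partition: S = [0, 1, 2, 3, 4, 5, 6], T = [7, 8]

Max-flow min-cut theorem verified: both equal 8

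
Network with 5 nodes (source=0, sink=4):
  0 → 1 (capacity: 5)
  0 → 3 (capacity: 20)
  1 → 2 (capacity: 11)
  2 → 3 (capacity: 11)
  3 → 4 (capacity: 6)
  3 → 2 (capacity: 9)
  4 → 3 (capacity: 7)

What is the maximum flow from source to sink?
Maximum flow = 6

Max flow: 6

Flow assignment:
  0 → 1: 5/5
  0 → 3: 1/20
  1 → 2: 5/11
  2 → 3: 5/11
  3 → 4: 6/6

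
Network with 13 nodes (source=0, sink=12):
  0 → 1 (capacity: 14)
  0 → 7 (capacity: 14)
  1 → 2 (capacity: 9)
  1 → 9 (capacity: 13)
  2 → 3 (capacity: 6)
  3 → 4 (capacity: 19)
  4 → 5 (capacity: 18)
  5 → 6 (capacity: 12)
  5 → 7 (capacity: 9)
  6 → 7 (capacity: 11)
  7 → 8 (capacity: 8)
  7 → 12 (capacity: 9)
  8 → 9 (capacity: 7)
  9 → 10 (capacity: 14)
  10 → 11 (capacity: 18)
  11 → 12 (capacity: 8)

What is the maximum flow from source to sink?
Maximum flow = 17

Max flow: 17

Flow assignment:
  0 → 1: 14/14
  0 → 7: 3/14
  1 → 2: 6/9
  1 → 9: 8/13
  2 → 3: 6/6
  3 → 4: 6/19
  4 → 5: 6/18
  5 → 7: 6/9
  7 → 12: 9/9
  9 → 10: 8/14
  10 → 11: 8/18
  11 → 12: 8/8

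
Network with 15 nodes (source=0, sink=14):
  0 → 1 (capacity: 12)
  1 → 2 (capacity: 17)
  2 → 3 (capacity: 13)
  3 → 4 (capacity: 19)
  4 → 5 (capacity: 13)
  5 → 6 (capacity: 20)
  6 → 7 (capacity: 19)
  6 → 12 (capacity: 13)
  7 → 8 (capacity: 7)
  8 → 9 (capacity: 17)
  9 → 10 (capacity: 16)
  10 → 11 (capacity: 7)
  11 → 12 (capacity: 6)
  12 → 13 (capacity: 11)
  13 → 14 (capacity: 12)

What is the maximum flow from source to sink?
Maximum flow = 11

Max flow: 11

Flow assignment:
  0 → 1: 11/12
  1 → 2: 11/17
  2 → 3: 11/13
  3 → 4: 11/19
  4 → 5: 11/13
  5 → 6: 11/20
  6 → 12: 11/13
  12 → 13: 11/11
  13 → 14: 11/12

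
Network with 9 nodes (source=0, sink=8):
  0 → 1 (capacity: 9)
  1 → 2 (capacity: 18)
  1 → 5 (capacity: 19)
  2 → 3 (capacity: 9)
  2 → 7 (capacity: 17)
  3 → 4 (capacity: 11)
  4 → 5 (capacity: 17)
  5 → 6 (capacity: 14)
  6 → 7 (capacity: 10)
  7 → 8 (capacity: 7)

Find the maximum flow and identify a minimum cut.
Max flow = 7, Min cut edges: (7,8)

Maximum flow: 7
Minimum cut: (7,8)
Partition: S = [0, 1, 2, 3, 4, 5, 6, 7], T = [8]

Max-flow min-cut theorem verified: both equal 7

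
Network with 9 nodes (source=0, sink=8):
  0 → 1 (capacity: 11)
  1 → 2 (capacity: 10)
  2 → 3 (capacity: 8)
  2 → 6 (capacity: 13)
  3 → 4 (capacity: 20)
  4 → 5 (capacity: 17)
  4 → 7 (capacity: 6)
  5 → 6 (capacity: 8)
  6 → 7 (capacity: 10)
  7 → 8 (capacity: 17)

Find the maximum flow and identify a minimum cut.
Max flow = 10, Min cut edges: (1,2)

Maximum flow: 10
Minimum cut: (1,2)
Partition: S = [0, 1], T = [2, 3, 4, 5, 6, 7, 8]

Max-flow min-cut theorem verified: both equal 10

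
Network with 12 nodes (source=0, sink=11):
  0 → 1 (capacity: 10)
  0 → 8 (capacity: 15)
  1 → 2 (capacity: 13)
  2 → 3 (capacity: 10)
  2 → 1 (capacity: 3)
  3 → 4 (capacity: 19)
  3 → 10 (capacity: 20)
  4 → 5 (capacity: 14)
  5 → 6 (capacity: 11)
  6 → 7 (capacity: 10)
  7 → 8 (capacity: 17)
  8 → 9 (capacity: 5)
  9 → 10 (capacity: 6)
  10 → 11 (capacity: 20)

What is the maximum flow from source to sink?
Maximum flow = 15

Max flow: 15

Flow assignment:
  0 → 1: 10/10
  0 → 8: 5/15
  1 → 2: 10/13
  2 → 3: 10/10
  3 → 10: 10/20
  8 → 9: 5/5
  9 → 10: 5/6
  10 → 11: 15/20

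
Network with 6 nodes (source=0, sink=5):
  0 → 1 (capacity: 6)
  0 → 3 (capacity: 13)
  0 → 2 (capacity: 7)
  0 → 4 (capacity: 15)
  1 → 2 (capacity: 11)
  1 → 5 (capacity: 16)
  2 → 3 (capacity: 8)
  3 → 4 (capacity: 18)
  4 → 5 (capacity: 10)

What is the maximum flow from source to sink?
Maximum flow = 16

Max flow: 16

Flow assignment:
  0 → 1: 6/6
  0 → 3: 5/13
  0 → 2: 5/7
  1 → 5: 6/16
  2 → 3: 5/8
  3 → 4: 10/18
  4 → 5: 10/10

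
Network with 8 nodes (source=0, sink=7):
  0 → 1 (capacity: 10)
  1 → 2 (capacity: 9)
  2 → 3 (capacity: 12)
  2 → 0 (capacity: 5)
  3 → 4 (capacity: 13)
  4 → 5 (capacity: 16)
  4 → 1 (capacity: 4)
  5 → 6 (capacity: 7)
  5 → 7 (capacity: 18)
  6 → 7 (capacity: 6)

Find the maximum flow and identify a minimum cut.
Max flow = 9, Min cut edges: (1,2)

Maximum flow: 9
Minimum cut: (1,2)
Partition: S = [0, 1], T = [2, 3, 4, 5, 6, 7]

Max-flow min-cut theorem verified: both equal 9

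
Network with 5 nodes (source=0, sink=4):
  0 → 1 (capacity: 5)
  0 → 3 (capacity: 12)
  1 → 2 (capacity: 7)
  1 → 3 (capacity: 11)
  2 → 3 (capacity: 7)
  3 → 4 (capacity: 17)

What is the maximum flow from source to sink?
Maximum flow = 17

Max flow: 17

Flow assignment:
  0 → 1: 5/5
  0 → 3: 12/12
  1 → 3: 5/11
  3 → 4: 17/17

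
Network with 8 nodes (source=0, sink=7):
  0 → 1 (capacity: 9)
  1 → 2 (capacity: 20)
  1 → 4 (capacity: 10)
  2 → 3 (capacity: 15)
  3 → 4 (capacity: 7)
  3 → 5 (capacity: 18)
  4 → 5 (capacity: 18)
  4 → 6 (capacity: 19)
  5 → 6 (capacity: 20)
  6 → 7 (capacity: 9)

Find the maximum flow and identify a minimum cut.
Max flow = 9, Min cut edges: (6,7)

Maximum flow: 9
Minimum cut: (6,7)
Partition: S = [0, 1, 2, 3, 4, 5, 6], T = [7]

Max-flow min-cut theorem verified: both equal 9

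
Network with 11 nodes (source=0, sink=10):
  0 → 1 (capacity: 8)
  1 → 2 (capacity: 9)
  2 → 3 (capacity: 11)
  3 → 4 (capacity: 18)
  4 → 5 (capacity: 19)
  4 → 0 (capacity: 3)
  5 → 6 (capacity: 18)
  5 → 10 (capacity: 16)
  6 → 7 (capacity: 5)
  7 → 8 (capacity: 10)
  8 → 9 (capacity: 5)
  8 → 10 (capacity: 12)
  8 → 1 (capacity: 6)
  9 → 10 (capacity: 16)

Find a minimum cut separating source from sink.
Min cut value = 8, edges: (0,1)

Min cut value: 8
Partition: S = [0], T = [1, 2, 3, 4, 5, 6, 7, 8, 9, 10]
Cut edges: (0,1)

By max-flow min-cut theorem, max flow = min cut = 8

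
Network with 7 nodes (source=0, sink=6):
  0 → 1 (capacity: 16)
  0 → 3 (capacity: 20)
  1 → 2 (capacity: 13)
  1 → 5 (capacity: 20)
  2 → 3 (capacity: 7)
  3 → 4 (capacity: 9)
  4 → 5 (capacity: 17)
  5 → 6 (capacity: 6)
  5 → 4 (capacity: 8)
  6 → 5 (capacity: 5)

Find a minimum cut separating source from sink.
Min cut value = 6, edges: (5,6)

Min cut value: 6
Partition: S = [0, 1, 2, 3, 4, 5], T = [6]
Cut edges: (5,6)

By max-flow min-cut theorem, max flow = min cut = 6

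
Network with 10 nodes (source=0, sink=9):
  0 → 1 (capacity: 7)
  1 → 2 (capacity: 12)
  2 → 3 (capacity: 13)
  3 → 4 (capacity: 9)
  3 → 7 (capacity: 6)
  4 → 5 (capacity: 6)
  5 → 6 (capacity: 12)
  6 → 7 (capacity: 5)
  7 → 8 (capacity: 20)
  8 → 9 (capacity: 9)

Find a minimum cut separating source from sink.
Min cut value = 7, edges: (0,1)

Min cut value: 7
Partition: S = [0], T = [1, 2, 3, 4, 5, 6, 7, 8, 9]
Cut edges: (0,1)

By max-flow min-cut theorem, max flow = min cut = 7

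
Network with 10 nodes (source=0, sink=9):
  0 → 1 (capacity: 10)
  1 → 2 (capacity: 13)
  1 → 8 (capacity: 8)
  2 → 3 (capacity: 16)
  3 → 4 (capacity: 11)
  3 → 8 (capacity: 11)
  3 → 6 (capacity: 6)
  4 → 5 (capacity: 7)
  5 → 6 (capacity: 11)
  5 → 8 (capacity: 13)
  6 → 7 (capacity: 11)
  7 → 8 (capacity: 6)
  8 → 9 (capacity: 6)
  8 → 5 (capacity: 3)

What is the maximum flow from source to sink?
Maximum flow = 6

Max flow: 6

Flow assignment:
  0 → 1: 6/10
  1 → 2: 2/13
  1 → 8: 4/8
  2 → 3: 2/16
  3 → 8: 2/11
  8 → 9: 6/6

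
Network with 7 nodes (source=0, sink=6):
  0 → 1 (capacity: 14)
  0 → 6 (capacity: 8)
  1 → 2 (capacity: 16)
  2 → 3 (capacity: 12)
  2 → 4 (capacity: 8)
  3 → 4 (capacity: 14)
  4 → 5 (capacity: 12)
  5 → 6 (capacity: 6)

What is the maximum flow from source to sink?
Maximum flow = 14

Max flow: 14

Flow assignment:
  0 → 1: 6/14
  0 → 6: 8/8
  1 → 2: 6/16
  2 → 3: 4/12
  2 → 4: 2/8
  3 → 4: 4/14
  4 → 5: 6/12
  5 → 6: 6/6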